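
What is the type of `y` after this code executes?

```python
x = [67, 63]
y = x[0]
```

Indexing list[int] returns int

int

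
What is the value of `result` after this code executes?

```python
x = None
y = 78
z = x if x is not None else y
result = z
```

x = None; y = 78; z = 78; result = 78

78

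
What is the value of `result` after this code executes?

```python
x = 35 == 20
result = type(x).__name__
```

x is bool; result = 'bool'

'bool'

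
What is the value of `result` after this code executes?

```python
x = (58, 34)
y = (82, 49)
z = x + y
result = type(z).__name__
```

x is tuple; y is tuple; z is tuple; result = 'tuple'

'tuple'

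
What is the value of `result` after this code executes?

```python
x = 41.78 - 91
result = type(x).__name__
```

x is float; result = 'float'

'float'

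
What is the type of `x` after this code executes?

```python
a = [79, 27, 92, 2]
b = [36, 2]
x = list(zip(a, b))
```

list(zip()) returns a list of tuples

list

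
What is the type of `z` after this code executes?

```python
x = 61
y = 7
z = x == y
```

Equality comparison returns bool

bool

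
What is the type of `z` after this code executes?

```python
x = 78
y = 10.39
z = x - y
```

int - float = float

float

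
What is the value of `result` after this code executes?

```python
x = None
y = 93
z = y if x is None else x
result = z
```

x = None; y = 93; z = 93; result = 93

93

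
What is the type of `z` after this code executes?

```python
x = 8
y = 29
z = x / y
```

int / int = float

float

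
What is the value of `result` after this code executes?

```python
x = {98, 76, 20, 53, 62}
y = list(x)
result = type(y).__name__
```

x is set; y is list; result = 'list'

'list'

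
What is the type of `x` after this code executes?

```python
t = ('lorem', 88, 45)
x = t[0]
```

Index 0 of tuple is a str literal

str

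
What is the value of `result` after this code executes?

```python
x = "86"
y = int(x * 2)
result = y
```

x = '86'; y = 8686; result = 8686

8686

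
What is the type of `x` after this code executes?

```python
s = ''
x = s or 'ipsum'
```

'or' returns first truthy value (str)

str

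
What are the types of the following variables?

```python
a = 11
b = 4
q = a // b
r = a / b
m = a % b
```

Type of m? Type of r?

% of ints returns int; / returns float

int, float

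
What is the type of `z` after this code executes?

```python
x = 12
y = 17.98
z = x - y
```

int - float = float

float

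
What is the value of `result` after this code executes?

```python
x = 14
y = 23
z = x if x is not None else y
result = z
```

x = 14; y = 23; z = 14; result = 14

14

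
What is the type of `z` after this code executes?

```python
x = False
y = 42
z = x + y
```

bool + int = int (bool is subclass of int)

int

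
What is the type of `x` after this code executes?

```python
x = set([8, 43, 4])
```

set() constructor returns set

set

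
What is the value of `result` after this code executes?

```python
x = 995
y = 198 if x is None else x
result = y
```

x = 995; y = 995; result = 995

995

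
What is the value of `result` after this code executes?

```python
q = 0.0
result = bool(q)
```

q = 0.0; result = False

False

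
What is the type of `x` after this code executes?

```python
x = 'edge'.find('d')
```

str.find() returns int index

int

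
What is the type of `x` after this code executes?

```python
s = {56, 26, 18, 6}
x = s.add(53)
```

set.add() returns None (mutates in place)

NoneType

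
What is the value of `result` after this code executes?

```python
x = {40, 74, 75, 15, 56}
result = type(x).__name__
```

x is set; result = 'set'

'set'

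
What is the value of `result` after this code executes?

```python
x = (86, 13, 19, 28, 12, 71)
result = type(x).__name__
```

x is tuple; result = 'tuple'

'tuple'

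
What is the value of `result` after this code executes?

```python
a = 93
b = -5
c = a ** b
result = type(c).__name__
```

a is int; b is int; c is float; result = 'float'

'float'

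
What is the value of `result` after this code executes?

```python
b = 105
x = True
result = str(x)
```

b = 105; x = True; result = 'True'

'True'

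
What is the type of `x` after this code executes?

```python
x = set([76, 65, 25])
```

set() constructor returns set

set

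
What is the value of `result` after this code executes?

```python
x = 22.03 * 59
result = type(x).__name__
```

x is float; result = 'float'

'float'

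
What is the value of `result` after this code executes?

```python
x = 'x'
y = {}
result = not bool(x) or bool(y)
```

x = 'x'; y = {}; result = False

False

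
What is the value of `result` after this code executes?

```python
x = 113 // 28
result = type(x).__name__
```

x is int; result = 'int'

'int'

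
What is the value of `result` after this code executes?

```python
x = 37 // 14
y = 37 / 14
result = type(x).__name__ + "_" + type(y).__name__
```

x is int; y is float; result = 'int_float'

'int_float'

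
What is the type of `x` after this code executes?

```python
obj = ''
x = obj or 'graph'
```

'or' returns first truthy value (str)

str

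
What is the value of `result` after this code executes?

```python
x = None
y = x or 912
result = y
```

x = None; y = 912; result = 912

912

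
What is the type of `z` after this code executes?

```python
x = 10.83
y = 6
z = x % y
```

float % int = float

float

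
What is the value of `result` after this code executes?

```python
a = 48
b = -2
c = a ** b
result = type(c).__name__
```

a is int; b is int; c is float; result = 'float'

'float'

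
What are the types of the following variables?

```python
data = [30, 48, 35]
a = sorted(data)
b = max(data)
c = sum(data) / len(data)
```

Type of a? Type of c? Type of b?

sorted() returns list; int / int = float; max of ints returns int

list, float, int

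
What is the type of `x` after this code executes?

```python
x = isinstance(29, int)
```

isinstance() returns bool

bool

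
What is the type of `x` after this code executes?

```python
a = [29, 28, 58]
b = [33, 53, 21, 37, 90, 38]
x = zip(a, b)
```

zip() returns a zip object

zip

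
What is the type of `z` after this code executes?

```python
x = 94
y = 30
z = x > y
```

Comparison returns bool

bool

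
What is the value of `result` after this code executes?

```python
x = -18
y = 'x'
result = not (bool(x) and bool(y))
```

x = -18; y = 'x'; result = False

False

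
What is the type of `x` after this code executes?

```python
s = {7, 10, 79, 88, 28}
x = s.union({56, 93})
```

set.union() returns a new set

set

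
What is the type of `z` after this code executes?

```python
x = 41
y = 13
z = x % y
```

int % int = int

int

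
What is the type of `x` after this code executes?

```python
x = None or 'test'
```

'or' with None returns the other truthy value (str)

str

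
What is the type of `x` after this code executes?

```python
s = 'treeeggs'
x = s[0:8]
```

Slicing a str returns str

str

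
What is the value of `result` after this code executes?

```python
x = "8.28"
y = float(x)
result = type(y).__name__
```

x is str; y is float; result = 'float'

'float'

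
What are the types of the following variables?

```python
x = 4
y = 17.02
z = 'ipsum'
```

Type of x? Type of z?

x is assigned a bare integer (no decimal point), so it is an int; z is assigned a quoted string literal, so it is a str

int, str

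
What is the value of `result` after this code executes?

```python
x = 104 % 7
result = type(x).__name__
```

x is int; result = 'int'

'int'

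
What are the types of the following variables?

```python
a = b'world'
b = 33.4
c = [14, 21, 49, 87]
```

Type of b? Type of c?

b is assigned a number with a decimal point, so it is a float; c is assigned a list literal (square brackets)

float, list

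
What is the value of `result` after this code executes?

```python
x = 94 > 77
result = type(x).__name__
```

x is bool; result = 'bool'

'bool'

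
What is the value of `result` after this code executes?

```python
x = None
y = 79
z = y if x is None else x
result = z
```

x = None; y = 79; z = 79; result = 79

79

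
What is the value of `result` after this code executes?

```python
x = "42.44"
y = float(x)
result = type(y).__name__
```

x is str; y is float; result = 'float'

'float'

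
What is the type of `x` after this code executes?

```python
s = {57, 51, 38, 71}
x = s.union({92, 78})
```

set.union() returns a new set

set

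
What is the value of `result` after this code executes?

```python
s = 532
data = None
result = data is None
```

s = 532; data = None; result = True

True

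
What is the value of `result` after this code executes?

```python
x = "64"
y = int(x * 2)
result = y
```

x = '64'; y = 6464; result = 6464

6464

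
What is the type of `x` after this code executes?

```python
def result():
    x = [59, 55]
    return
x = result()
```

Bare return returns None

NoneType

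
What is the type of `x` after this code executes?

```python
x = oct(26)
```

oct() returns str representation

str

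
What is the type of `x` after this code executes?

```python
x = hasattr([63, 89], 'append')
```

hasattr() returns bool

bool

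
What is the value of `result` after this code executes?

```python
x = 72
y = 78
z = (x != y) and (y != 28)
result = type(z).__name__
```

x is int; y is int; z is bool; result = 'bool'

'bool'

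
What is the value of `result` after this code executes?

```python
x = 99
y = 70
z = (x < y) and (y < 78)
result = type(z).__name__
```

x is int; y is int; z is bool; result = 'bool'

'bool'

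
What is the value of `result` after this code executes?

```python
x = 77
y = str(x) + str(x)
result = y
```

x = 77; y = '7777'; result = '7777'

'7777'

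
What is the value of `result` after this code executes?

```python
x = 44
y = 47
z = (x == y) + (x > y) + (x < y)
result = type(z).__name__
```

x is int; y is int; z is int; result = 'int'

'int'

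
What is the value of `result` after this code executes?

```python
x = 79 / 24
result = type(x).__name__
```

x is float; result = 'float'

'float'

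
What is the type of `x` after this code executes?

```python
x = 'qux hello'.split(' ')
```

str.split() returns list

list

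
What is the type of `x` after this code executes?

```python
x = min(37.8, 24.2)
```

min() of floats returns float

float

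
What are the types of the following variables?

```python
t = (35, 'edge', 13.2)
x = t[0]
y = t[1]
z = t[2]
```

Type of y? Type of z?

tuple[1] is str; tuple[2] is float

str, float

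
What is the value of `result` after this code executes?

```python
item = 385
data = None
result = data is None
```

item = 385; data = None; result = True

True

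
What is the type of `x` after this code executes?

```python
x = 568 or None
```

'or' returns first truthy value

int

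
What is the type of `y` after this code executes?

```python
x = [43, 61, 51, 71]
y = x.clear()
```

list.clear() returns None

NoneType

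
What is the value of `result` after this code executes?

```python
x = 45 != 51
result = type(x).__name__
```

x is bool; result = 'bool'

'bool'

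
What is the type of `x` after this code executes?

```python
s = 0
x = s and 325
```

'and' returns first falsy value (0 is int)

int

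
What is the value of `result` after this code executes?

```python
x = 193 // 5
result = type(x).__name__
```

x is int; result = 'int'

'int'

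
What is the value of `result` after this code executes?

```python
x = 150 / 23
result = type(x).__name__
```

x is float; result = 'float'

'float'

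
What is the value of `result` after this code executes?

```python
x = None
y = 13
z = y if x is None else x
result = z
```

x = None; y = 13; z = 13; result = 13

13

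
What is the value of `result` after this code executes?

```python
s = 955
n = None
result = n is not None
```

s = 955; n = None; result = False

False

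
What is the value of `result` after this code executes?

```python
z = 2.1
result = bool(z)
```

z = 2.1; result = True

True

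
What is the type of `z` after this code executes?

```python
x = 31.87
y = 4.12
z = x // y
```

float // float = float

float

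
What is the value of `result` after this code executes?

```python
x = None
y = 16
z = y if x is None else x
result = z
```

x = None; y = 16; z = 16; result = 16

16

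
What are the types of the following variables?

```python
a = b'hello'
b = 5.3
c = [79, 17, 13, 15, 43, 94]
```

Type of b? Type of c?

b is assigned a number with a decimal point, so it is a float; c is assigned a list literal (square brackets)

float, list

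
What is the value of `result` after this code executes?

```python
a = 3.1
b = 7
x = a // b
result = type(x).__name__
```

a is float; b is int; x is float; result = 'float'

'float'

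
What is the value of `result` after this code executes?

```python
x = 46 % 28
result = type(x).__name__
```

x is int; result = 'int'

'int'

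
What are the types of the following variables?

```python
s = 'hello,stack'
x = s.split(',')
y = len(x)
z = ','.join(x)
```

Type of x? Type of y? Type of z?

str.split() returns list; len() returns int; str.join() returns str

list, int, str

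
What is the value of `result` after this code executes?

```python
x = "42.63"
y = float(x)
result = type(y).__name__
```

x is str; y is float; result = 'float'

'float'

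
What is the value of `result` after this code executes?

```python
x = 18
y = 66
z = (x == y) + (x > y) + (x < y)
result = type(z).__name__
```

x is int; y is int; z is int; result = 'int'

'int'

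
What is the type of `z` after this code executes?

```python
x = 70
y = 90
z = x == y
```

Equality comparison returns bool

bool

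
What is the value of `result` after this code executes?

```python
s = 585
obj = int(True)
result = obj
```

s = 585; obj = 1; result = 1

1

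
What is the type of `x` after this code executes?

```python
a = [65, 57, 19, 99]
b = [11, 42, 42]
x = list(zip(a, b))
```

list(zip()) returns a list of tuples

list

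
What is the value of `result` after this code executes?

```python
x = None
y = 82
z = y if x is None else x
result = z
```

x = None; y = 82; z = 82; result = 82

82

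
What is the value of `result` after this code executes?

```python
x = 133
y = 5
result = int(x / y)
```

x = 133; y = 5; result = 26

26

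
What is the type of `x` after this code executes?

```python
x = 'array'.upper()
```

str.upper() returns str

str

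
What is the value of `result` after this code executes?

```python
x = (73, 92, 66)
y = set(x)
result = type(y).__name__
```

x is tuple; y is set; result = 'set'

'set'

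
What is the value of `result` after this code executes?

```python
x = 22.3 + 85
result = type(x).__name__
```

x is float; result = 'float'

'float'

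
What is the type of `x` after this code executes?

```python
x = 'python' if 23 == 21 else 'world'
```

Both branches of conditional are str

str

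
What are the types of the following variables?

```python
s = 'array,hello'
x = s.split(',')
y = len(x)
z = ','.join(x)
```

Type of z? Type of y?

str.join() returns str; len() returns int

str, int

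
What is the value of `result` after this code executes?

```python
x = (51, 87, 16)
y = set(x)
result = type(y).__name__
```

x is tuple; y is set; result = 'set'

'set'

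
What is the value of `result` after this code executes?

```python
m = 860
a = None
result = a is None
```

m = 860; a = None; result = True

True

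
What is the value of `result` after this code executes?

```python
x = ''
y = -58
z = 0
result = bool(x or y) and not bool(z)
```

x = ''; y = -58; z = 0; result = True

True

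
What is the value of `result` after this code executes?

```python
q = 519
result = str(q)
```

q = 519; result = '519'

'519'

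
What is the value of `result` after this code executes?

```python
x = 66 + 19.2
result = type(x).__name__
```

x is float; result = 'float'

'float'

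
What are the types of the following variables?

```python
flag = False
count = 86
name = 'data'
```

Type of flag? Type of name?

flag is assigned the constant False, which has type bool; name is assigned a quoted string literal, so it is a str

bool, str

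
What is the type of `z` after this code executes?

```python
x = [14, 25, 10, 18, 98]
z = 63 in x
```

'in' operator returns bool

bool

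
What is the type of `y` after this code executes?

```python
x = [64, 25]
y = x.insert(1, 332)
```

list.insert() returns None

NoneType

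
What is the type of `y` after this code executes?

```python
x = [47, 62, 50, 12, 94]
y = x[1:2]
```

Slicing a list returns a list

list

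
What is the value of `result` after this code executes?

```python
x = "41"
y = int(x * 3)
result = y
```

x = '41'; y = 414141; result = 414141

414141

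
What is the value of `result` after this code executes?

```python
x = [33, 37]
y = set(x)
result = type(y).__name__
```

x is list; y is set; result = 'set'

'set'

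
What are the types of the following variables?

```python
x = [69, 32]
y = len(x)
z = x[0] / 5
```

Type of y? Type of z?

len() returns int; int / int = float

int, float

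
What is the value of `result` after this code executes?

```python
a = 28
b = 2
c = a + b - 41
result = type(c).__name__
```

a is int; b is int; c is int; result = 'int'

'int'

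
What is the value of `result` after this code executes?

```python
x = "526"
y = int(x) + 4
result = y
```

x = '526'; y = 530; result = 530

530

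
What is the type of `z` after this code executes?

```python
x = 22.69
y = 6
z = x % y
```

float % int = float

float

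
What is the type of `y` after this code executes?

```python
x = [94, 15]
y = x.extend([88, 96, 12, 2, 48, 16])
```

list.extend() returns None

NoneType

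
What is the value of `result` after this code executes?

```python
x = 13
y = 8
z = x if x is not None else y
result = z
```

x = 13; y = 8; z = 13; result = 13

13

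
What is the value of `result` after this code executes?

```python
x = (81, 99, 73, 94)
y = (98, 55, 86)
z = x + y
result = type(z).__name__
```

x is tuple; y is tuple; z is tuple; result = 'tuple'

'tuple'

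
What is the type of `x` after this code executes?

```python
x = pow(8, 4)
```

pow(int, int) returns int

int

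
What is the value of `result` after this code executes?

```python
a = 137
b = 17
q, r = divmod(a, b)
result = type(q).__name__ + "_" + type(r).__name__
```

a is int; b is int; q is int; r is int; result = 'int_int'

'int_int'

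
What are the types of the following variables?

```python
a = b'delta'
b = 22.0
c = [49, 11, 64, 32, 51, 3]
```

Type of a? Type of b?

a is assigned a bytes literal (b'...' prefix); b is assigned a number with a decimal point, so it is a float

bytes, float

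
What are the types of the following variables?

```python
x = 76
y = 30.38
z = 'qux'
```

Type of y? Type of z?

y is assigned a number with a decimal point, so it is a float; z is assigned a quoted string literal, so it is a str

float, str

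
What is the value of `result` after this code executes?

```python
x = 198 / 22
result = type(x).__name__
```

x is float; result = 'float'

'float'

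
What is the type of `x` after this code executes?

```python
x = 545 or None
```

'or' returns first truthy value

int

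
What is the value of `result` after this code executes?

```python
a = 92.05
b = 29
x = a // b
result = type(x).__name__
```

a is float; b is int; x is float; result = 'float'

'float'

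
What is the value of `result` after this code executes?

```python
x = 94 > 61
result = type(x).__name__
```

x is bool; result = 'bool'

'bool'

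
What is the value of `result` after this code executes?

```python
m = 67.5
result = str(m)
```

m = 67.5; result = '67.5'

'67.5'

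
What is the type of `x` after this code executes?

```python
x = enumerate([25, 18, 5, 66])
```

enumerate() returns an enumerate object

enumerate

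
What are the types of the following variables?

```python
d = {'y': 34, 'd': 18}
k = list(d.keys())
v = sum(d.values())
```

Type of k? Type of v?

list() converts to list; sum of ints is int

list, int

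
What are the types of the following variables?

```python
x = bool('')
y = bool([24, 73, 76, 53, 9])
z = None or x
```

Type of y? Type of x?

bool() returns bool; bool() returns bool

bool, bool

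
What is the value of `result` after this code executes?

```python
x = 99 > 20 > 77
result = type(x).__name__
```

x is bool; result = 'bool'

'bool'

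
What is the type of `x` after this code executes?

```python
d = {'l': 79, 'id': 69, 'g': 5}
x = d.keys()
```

.keys() returns dict_keys view

dict_keys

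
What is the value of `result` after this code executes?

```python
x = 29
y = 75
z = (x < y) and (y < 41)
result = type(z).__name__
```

x is int; y is int; z is bool; result = 'bool'

'bool'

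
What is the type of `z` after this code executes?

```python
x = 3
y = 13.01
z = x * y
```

int * float = float

float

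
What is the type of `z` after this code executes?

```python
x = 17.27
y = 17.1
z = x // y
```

float // float = float

float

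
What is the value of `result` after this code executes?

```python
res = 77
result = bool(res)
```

res = 77; result = True

True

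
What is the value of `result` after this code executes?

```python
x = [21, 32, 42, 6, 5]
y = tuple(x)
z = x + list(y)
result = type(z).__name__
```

x is list; y is tuple; z is list; result = 'list'

'list'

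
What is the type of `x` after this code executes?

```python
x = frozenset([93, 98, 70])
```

frozenset() returns frozenset

frozenset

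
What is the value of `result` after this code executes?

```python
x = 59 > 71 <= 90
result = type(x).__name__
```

x is bool; result = 'bool'

'bool'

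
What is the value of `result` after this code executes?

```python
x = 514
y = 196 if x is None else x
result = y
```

x = 514; y = 514; result = 514

514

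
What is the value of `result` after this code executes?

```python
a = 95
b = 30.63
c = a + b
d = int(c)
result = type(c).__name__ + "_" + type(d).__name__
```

a is int; b is float; c is float; d is int; result = 'float_int'

'float_int'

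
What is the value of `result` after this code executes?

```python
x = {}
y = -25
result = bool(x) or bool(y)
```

x = {}; y = -25; result = True

True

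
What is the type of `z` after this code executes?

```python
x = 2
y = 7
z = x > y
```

Comparison returns bool

bool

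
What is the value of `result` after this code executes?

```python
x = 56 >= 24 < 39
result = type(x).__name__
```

x is bool; result = 'bool'

'bool'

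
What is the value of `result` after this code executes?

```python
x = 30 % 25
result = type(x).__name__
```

x is int; result = 'int'

'int'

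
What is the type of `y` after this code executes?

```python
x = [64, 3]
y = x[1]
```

Indexing list[int] returns int

int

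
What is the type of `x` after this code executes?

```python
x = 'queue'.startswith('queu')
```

str.startswith() returns bool

bool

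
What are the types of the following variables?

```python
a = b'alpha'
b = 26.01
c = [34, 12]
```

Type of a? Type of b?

a is assigned a bytes literal (b'...' prefix); b is assigned a number with a decimal point, so it is a float

bytes, float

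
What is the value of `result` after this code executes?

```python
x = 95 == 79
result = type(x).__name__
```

x is bool; result = 'bool'

'bool'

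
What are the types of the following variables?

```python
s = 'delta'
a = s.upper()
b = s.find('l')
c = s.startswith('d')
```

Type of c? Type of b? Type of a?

startswith() returns bool; find() returns int; upper() returns str

bool, int, str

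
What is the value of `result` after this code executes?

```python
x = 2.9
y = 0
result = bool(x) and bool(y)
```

x = 2.9; y = 0; result = False

False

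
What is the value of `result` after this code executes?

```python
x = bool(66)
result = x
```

x = True; result = True

True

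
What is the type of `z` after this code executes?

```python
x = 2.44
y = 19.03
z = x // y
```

float // float = float

float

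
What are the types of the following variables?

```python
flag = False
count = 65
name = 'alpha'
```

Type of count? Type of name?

count is assigned a bare integer (no decimal point), so it is an int; name is assigned a quoted string literal, so it is a str

int, str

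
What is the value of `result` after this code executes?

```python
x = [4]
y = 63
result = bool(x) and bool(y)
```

x = [4]; y = 63; result = True

True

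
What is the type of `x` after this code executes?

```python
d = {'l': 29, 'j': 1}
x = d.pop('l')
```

dict.pop() returns the value

int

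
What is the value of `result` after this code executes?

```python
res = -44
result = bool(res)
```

res = -44; result = True

True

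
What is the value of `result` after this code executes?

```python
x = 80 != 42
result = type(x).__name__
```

x is bool; result = 'bool'

'bool'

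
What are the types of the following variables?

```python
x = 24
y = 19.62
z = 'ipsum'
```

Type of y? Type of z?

y is assigned a number with a decimal point, so it is a float; z is assigned a quoted string literal, so it is a str

float, str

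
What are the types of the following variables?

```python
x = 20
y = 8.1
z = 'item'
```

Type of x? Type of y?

x is assigned a bare integer (no decimal point), so it is an int; y is assigned a number with a decimal point, so it is a float

int, float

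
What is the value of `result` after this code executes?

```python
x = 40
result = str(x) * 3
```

x = 40; result = '404040'

'404040'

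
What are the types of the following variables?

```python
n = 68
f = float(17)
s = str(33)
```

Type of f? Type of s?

f is assigned the result of calling float(), which returns a float; s is assigned the result of calling str(), which returns a str

float, str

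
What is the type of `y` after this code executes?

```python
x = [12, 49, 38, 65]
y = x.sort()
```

list.sort() returns None (mutates in place)

NoneType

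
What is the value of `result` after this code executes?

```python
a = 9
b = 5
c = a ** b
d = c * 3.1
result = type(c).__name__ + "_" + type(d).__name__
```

a is int; b is int; c is int; d is float; result = 'int_float'

'int_float'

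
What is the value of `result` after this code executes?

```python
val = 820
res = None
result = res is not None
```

val = 820; res = None; result = False

False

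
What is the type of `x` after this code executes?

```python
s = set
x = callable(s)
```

callable() returns bool

bool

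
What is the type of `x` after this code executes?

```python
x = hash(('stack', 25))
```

hash() returns int

int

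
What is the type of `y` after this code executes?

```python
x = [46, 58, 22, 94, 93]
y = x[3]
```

Indexing list[int] returns int

int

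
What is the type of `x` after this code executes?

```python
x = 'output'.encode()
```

str.encode() returns bytes

bytes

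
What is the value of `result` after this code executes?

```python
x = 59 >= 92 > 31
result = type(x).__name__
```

x is bool; result = 'bool'

'bool'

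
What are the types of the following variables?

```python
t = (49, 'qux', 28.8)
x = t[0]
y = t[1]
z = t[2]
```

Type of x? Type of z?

tuple[0] is int; tuple[2] is float

int, float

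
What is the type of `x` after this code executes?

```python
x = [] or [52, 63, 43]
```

'or' returns first truthy value (list)

list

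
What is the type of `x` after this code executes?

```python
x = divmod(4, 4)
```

divmod() returns tuple of (quotient, remainder)

tuple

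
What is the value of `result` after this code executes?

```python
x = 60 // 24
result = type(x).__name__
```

x is int; result = 'int'

'int'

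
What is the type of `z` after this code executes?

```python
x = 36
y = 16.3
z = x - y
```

int - float = float

float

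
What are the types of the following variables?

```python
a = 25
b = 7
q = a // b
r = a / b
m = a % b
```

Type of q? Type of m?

// returns int; % of ints returns int

int, int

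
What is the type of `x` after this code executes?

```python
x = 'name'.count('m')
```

str.count() returns int

int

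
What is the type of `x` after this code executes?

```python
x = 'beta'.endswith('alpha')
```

str.endswith() returns bool

bool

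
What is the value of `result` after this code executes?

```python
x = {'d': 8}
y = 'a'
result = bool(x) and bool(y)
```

x = {'d': 8}; y = 'a'; result = True

True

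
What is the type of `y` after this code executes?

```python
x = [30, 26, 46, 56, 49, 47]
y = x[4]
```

Indexing list[int] returns int

int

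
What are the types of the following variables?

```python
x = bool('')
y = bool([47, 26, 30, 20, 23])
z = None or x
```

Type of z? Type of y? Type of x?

None or bool returns the bool; bool() returns bool; bool() returns bool

bool, bool, bool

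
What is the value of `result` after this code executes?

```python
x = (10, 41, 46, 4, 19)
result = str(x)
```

x = (10, 41, 46, 4, 19); result = '(10, 41, 46, 4, 19)'

'(10, 41, 46, 4, 19)'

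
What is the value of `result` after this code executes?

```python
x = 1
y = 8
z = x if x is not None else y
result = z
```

x = 1; y = 8; z = 1; result = 1

1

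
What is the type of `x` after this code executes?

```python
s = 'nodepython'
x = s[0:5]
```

Slicing a str returns str

str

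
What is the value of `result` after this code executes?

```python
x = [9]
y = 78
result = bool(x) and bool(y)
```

x = [9]; y = 78; result = True

True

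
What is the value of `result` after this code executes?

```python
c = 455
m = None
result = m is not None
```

c = 455; m = None; result = False

False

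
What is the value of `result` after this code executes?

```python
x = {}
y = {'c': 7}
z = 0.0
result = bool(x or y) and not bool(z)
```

x = {}; y = {'c': 7}; z = 0.0; result = True

True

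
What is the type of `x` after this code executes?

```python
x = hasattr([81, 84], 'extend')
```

hasattr() returns bool

bool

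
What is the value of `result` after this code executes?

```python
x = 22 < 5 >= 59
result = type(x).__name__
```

x is bool; result = 'bool'

'bool'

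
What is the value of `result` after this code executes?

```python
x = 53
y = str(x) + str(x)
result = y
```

x = 53; y = '5353'; result = '5353'

'5353'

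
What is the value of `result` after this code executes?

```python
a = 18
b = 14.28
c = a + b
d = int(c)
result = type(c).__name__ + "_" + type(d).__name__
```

a is int; b is float; c is float; d is int; result = 'float_int'

'float_int'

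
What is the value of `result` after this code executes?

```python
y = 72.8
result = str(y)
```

y = 72.8; result = '72.8'

'72.8'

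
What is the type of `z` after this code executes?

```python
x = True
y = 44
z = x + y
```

bool + int = int (bool is subclass of int)

int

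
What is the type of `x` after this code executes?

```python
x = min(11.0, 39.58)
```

min() of floats returns float

float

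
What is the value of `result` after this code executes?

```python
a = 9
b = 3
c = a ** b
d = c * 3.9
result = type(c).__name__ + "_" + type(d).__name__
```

a is int; b is int; c is int; d is float; result = 'int_float'

'int_float'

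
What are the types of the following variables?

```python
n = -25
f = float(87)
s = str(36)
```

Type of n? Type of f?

n is assigned a bare integer (no decimal point), so it is an int; f is assigned the result of calling float(), which returns a float

int, float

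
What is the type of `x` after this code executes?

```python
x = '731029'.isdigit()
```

str.isdigit() returns bool

bool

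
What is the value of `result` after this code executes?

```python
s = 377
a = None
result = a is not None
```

s = 377; a = None; result = False

False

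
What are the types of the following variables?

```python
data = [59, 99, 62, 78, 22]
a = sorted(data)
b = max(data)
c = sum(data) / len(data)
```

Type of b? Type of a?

max of ints returns int; sorted() returns list

int, list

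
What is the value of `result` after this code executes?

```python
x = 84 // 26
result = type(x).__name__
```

x is int; result = 'int'

'int'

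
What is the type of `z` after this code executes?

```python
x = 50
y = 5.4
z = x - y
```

int - float = float

float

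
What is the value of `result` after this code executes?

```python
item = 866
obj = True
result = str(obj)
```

item = 866; obj = True; result = 'True'

'True'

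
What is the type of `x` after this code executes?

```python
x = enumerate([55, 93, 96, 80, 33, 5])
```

enumerate() returns an enumerate object

enumerate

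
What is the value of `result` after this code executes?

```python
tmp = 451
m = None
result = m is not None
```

tmp = 451; m = None; result = False

False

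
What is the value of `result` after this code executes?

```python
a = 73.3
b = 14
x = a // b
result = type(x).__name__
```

a is float; b is int; x is float; result = 'float'

'float'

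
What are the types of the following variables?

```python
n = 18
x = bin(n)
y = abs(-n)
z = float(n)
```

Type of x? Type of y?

bin() returns str; abs() of int returns int

str, int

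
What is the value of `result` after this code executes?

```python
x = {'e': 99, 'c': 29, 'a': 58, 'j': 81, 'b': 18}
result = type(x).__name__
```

x is dict; result = 'dict'

'dict'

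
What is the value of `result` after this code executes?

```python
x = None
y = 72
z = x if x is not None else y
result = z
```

x = None; y = 72; z = 72; result = 72

72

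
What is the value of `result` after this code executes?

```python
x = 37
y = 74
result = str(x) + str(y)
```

x = 37; y = 74; result = '3774'

'3774'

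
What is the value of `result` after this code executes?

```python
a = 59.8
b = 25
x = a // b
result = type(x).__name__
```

a is float; b is int; x is float; result = 'float'

'float'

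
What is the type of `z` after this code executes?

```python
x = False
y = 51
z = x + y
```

bool + int = int (bool is subclass of int)

int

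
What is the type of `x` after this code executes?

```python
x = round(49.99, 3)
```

round() with decimal places returns float

float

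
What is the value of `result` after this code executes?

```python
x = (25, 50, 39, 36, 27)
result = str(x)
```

x = (25, 50, 39, 36, 27); result = '(25, 50, 39, 36, 27)'

'(25, 50, 39, 36, 27)'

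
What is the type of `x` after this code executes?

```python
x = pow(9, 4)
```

pow(int, int) returns int

int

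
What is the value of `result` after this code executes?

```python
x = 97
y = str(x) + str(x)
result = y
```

x = 97; y = '9797'; result = '9797'

'9797'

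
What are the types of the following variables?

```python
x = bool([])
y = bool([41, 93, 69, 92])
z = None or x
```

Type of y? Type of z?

bool() returns bool; None or bool returns the bool

bool, bool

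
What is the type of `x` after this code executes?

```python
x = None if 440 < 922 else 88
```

440 < 922 is True, so the if branch is taken

NoneType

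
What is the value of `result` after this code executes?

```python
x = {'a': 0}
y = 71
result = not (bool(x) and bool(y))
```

x = {'a': 0}; y = 71; result = False

False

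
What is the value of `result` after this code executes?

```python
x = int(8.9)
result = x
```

x = 8; result = 8

8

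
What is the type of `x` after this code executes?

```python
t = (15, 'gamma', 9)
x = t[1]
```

Index 1 of tuple is a str literal

str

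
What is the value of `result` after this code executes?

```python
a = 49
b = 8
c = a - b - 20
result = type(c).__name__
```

a is int; b is int; c is int; result = 'int'

'int'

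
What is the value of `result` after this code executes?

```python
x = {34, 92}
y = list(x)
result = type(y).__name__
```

x is set; y is list; result = 'list'

'list'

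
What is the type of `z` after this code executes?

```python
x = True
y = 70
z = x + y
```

bool + int = int (bool is subclass of int)

int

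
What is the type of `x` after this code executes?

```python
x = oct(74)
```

oct() returns str representation

str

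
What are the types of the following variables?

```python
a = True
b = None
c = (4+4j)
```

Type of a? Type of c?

a is assigned the constant True, which has type bool; c is assigned (4+4j), an int plus an imaginary literal (j suffix), which evaluates to complex

bool, complex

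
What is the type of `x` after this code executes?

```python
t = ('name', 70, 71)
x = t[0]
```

Index 0 of tuple is a str literal

str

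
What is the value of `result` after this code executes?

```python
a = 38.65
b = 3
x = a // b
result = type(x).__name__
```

a is float; b is int; x is float; result = 'float'

'float'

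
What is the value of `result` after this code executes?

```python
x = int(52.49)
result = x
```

x = 52; result = 52

52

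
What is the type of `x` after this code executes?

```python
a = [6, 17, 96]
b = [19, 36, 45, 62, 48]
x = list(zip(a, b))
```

list(zip()) returns a list of tuples

list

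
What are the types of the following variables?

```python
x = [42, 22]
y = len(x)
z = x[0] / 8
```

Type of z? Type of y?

int / int = float; len() returns int

float, int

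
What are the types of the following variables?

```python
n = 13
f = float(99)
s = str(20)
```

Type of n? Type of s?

n is assigned a bare integer (no decimal point), so it is an int; s is assigned the result of calling str(), which returns a str

int, str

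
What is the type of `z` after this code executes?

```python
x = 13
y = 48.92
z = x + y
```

int + float = float

float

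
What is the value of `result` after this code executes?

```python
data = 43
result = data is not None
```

data = 43; result = True

True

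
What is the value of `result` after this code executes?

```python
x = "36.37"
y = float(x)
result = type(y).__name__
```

x is str; y is float; result = 'float'

'float'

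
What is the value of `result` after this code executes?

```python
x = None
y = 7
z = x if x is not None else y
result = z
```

x = None; y = 7; z = 7; result = 7

7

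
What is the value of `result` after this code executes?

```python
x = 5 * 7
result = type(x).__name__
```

x is int; result = 'int'

'int'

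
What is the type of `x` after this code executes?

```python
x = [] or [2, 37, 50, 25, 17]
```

'or' returns first truthy value (list)

list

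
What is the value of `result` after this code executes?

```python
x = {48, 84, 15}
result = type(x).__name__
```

x is set; result = 'set'

'set'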